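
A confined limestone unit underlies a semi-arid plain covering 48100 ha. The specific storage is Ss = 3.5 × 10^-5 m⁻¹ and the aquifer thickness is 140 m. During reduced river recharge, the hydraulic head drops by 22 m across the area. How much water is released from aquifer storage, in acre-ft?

S = Ss × b = 3.5 × 10^-5 m⁻¹ × 140 m = 4.9 × 10^-3
A = 48100 ha = 4.81 × 10^8 m²
ΔV = S × A × Δh = 0.0049 × 4.81 × 10^8 m² × 22 m = 5.185 × 10^7 m³
ΔV = 5.185 × 10^7 m³ = 42040 acre-ft

ΔV ≈ 42000 acre-ft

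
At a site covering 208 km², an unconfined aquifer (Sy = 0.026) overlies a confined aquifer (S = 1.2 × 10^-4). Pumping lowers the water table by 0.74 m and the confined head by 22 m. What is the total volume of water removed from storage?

ΔV ≈ 4.55 × 10^6 m³

A = 208 km² = 2.08 × 10^8 m²
Unconfined: ΔV_u = Sy × A × Δh_u = 0.026 × 2.08 × 10^8 × 0.74 = 4.002 × 10^6 m³
Confined: ΔV_c = S × A × Δh_c = 1.2 × 10^-4 × 2.08 × 10^8 × 22 = 5.491 × 10^5 m³
Total ΔV = 4.002 × 10^6 + 5.491 × 10^5 = 4.551 × 10^6 m³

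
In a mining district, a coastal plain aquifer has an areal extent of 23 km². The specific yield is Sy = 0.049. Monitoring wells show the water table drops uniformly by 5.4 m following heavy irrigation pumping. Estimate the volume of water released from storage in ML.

A = 23 km² = 2.3 × 10^7 m²
ΔV = Sy × A × Δh = 0.049 × 2.3 × 10^7 m² × 5.4 m = 6.086 × 10^6 m³
ΔV = 6.086 × 10^6 m³ = 6086 ML

ΔV ≈ 6090 ML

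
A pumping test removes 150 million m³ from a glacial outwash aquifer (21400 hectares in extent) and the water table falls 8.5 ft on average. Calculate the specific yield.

Sy ≈ 0.27

A = 21400 hectares = 2.14 × 10^8 m²
Δh = 8.5 ft = 2.591 m
ΔV = 150 million m³ = 1.5 × 10^8 m³
Sy = ΔV / (A × Δh) = 1.5 × 10^8 m³ / (2.14 × 10^8 m² × 2.591 m) = 0.2705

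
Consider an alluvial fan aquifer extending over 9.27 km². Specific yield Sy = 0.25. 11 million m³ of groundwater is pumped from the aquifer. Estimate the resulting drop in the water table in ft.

A = 9.27 km² = 9.27 × 10^6 m²
ΔV = 11 million m³ = 1.1 × 10^7 m³
Δh = ΔV / (Sy × A) = 1.1 × 10^7 m³ / (0.25 × 9.27 × 10^6 m²) = 4.746 m
Δh = 4.746 m = 15.57 ft

Δh ≈ 15.6 ft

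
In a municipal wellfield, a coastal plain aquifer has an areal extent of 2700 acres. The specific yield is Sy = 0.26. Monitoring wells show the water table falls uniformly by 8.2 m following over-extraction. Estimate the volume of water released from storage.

ΔV ≈ 2.33 × 10^7 m³

A = 2700 acres = 1.093 × 10^7 m²
ΔV = Sy × A × Δh = 0.26 × 1.093 × 10^7 m² × 8.2 m = 2.33 × 10^7 m³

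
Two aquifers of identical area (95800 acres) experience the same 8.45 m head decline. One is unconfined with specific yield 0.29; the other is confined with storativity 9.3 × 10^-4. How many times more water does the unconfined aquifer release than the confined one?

A = 95800 acres = 3.877 × 10^8 m²
Unconfined: ΔV_u = Sy × A × Δh = 0.29 × 3.877 × 10^8 × 8.45 = 9.5 × 10^8 m³
Confined: ΔV_c = S × A × Δh = 9.3 × 10^-4 × 3.877 × 10^8 × 8.45 = 3.047 × 10^6 m³
Ratio = ΔV_u / ΔV_c = Sy / S = 0.29 / 9.3 × 10^-4 = 311.8

ΔV_u / ΔV_c ≈ 312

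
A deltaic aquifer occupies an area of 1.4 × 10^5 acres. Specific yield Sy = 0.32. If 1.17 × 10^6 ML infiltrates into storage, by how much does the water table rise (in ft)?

Δh ≈ 21.2 ft

A = 1.4 × 10^5 acres = 5.666 × 10^8 m²
ΔV = 1.17 × 10^6 ML = 1.17 × 10^9 m³
Δh = ΔV / (Sy × A) = 1.17 × 10^9 m³ / (0.32 × 5.666 × 10^8 m²) = 6.453 m
Δh = 6.453 m = 21.17 ft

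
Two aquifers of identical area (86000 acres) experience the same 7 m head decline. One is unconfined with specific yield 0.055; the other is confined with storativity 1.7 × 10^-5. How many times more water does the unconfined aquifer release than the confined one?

ΔV_u / ΔV_c ≈ 3240

A = 86000 acres = 3.48 × 10^8 m²
Unconfined: ΔV_u = Sy × A × Δh = 0.055 × 3.48 × 10^8 × 7 = 1.34 × 10^8 m³
Confined: ΔV_c = S × A × Δh = 1.7 × 10^-5 × 3.48 × 10^8 × 7 = 41420 m³
Ratio = ΔV_u / ΔV_c = Sy / S = 0.055 / 1.7 × 10^-5 = 3235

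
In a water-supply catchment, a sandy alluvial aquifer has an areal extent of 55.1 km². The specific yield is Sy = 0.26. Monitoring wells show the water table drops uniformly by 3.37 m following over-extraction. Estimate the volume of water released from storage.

ΔV ≈ 4.83 × 10^7 m³

A = 55.1 km² = 5.51 × 10^7 m²
ΔV = Sy × A × Δh = 0.26 × 5.51 × 10^7 m² × 3.37 m = 4.828 × 10^7 m³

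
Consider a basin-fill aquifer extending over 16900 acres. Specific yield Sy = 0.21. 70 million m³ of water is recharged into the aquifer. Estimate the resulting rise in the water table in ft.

A = 16900 acres = 6.839 × 10^7 m²
ΔV = 70 million m³ = 7 × 10^7 m³
Δh = ΔV / (Sy × A) = 7 × 10^7 m³ / (0.21 × 6.839 × 10^7 m²) = 4.874 m
Δh = 4.874 m = 15.99 ft

Δh ≈ 16 ft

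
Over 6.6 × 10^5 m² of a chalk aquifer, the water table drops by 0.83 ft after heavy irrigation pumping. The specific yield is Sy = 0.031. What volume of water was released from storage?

ΔV ≈ 5180 m³

Δh = 0.83 ft = 0.253 m
ΔV = Sy × A × Δh = 0.031 × 6.6 × 10^5 m² × 0.253 m = 5176 m³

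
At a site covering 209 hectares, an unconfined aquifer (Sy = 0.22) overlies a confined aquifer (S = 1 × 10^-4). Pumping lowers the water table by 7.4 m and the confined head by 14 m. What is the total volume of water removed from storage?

A = 209 hectares = 2.09 × 10^6 m²
Unconfined: ΔV_u = Sy × A × Δh_u = 0.22 × 2.09 × 10^6 × 7.4 = 3.403 × 10^6 m³
Confined: ΔV_c = S × A × Δh_c = 1 × 10^-4 × 2.09 × 10^6 × 14 = 2926 m³
Total ΔV = 3.403 × 10^6 + 2926 = 3.405 × 10^6 m³

ΔV ≈ 3.41 × 10^6 m³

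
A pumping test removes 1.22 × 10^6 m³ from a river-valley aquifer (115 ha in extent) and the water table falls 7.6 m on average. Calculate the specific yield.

A = 115 ha = 1.15 × 10^6 m²
Sy = ΔV / (A × Δh) = 1.22 × 10^6 m³ / (1.15 × 10^6 m² × 7.6 m) = 0.1396

Sy ≈ 0.14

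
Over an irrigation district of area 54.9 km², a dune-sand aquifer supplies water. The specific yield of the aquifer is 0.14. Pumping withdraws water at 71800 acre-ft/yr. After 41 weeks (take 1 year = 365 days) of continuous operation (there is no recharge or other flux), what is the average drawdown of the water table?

A = 54.9 km² = 5.49 × 10^7 m²
Q = 71800 acre-ft/yr = 2.426 × 10^5 m³/d
t = 41 weeks = 287 d
ΔV = Q × t = 2.426 × 10^5 m³/d × 287 d = 6.964 × 10^7 m³
Δh = ΔV / (Sy × A) = 6.964 × 10^7 / (0.14 × 5.49 × 10^7) = 9.06 m

Δh ≈ 9.06 m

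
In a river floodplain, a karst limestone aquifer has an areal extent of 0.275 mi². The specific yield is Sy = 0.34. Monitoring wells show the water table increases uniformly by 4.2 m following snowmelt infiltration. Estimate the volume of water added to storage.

ΔV ≈ 1.02 × 10^6 m³

A = 0.275 mi² = 7.122 × 10^5 m²
ΔV = Sy × A × Δh = 0.34 × 7.122 × 10^5 m² × 4.2 m = 1.017 × 10^6 m³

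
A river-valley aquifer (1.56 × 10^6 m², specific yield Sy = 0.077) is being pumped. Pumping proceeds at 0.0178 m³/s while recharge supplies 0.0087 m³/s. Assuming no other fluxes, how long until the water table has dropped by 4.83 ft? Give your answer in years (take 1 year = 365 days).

t ≈ 0.616 years

Δh = 4.83 ft = 1.472 m
ΔV = Sy × A × Δh = 0.077 × 1.56 × 10^6 × 1.472 = 1.768 × 10^5 m³
Net withdrawal = 0.0178 − 0.0087 = 0.0091 m³/s = 786.2 m³/d
t = ΔV / Q = 1.768 × 10^5 m³ / 786.2 m³/d = 224.9 d
t = 224.9 d ≈ 0.6162 years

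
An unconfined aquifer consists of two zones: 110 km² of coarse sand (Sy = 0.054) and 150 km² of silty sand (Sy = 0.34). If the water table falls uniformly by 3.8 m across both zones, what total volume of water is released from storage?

ΔV ≈ 2.16 × 10^8 m³

A₁ = 110 km² = 1.1 × 10^8 m²; A₂ = 150 km² = 1.5 × 10^8 m²
ΔV₁ = 0.054 × 1.1 × 10^8 × 3.8 = 2.257 × 10^7 m³
ΔV₂ = 0.34 × 1.5 × 10^8 × 3.8 = 1.938 × 10^8 m³
ΔV = ΔV₁ + ΔV₂ = 2.164 × 10^8 m³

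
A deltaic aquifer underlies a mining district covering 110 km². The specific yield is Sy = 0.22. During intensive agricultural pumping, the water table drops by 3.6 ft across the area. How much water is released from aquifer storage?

ΔV ≈ 2.66 × 10^7 m³

A = 110 km² = 1.1 × 10^8 m²
Δh = 3.6 ft = 1.097 m
ΔV = Sy × A × Δh = 0.22 × 1.1 × 10^8 m² × 1.097 m = 2.655 × 10^7 m³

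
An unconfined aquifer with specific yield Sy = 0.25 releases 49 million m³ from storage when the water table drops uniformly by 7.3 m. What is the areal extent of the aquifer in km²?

ΔV = 49 million m³ = 4.9 × 10^7 m³
A = ΔV / (Sy × Δh) = 4.9 × 10^7 / (0.25 × 7.3) = 2.685 × 10^7 m²
A = 2.685 × 10^7 m² = 26.85 km²

A ≈ 26.8 km²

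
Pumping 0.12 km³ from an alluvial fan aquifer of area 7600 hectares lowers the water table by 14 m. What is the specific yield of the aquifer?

Sy ≈ 0.11

A = 7600 hectares = 7.6 × 10^7 m²
ΔV = 0.12 km³ = 1.2 × 10^8 m³
Sy = ΔV / (A × Δh) = 1.2 × 10^8 m³ / (7.6 × 10^7 m² × 14 m) = 0.1128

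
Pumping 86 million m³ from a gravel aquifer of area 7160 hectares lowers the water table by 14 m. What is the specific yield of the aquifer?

A = 7160 hectares = 7.16 × 10^7 m²
ΔV = 86 million m³ = 8.6 × 10^7 m³
Sy = ΔV / (A × Δh) = 8.6 × 10^7 m³ / (7.16 × 10^7 m² × 14 m) = 0.08579

Sy ≈ 0.086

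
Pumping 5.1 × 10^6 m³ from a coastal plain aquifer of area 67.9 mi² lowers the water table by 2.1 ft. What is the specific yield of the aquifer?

A = 67.9 mi² = 1.759 × 10^8 m²
Δh = 2.1 ft = 0.6401 m
Sy = ΔV / (A × Δh) = 5.1 × 10^6 m³ / (1.759 × 10^8 m² × 0.6401 m) = 0.04531

Sy ≈ 0.045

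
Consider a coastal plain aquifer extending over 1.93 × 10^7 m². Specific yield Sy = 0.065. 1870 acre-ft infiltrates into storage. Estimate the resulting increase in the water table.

ΔV = 1870 acre-ft = 2.307 × 10^6 m³
Δh = ΔV / (Sy × A) = 2.307 × 10^6 m³ / (0.065 × 1.93 × 10^7 m²) = 1.839 m

Δh ≈ 1.84 m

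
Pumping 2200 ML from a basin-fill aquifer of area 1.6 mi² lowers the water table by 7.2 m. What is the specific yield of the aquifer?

A = 1.6 mi² = 4.144 × 10^6 m²
ΔV = 2200 ML = 2.2 × 10^6 m³
Sy = ΔV / (A × Δh) = 2.2 × 10^6 m³ / (4.144 × 10^6 m² × 7.2 m) = 0.07373

Sy ≈ 0.074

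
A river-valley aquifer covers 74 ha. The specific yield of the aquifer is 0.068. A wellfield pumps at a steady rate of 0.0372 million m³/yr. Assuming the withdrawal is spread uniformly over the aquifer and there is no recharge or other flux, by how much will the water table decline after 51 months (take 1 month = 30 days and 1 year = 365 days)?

A = 74 ha = 7.4 × 10^5 m²
Q = 0.0372 million m³/yr = 101.9 m³/d
t = 51 months = 1530 d
ΔV = Q × t = 101.9 m³/d × 1530 d = 1.559 × 10^5 m³
Δh = ΔV / (Sy × A) = 1.559 × 10^5 / (0.068 × 7.4 × 10^5) = 3.099 m

Δh ≈ 3.1 m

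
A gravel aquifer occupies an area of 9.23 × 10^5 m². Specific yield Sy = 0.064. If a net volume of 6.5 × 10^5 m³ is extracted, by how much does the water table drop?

Δh ≈ 11 m

Δh = ΔV / (Sy × A) = 6.5 × 10^5 m³ / (0.064 × 9.23 × 10^5 m²) = 11 m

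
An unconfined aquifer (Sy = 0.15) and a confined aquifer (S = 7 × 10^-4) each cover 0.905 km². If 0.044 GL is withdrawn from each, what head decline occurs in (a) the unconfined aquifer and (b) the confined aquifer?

Δh_u ≈ 0.324 m; Δh_c ≈ 69.5 m

A = 0.905 km² = 9.05 × 10^5 m²
ΔV = 0.044 GL = 44000 m³
Unconfined: Δh_u = ΔV/(Sy·A) = 44000/(0.15 × 9.05 × 10^5) = 0.3241 m
Confined: Δh_c = ΔV/(S·A) = 44000/(7 × 10^-4 × 9.05 × 10^5) = 69.46 m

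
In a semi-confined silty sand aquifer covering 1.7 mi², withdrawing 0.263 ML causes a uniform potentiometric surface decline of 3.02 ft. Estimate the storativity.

A = 1.7 mi² = 4.403 × 10^6 m²
Δh = 3.02 ft = 0.9205 m
ΔV = 0.263 ML = 263 m³
S = ΔV / (A × Δh) = 263 m³ / (4.403 × 10^6 m² × 0.9205 m) = 6.489 × 10^-5

S ≈ 6.5 × 10^-5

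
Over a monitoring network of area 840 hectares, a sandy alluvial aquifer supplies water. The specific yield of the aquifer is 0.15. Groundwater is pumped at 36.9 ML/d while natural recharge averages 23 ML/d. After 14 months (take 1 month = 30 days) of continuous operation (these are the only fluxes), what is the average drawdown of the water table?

Δh ≈ 4.63 m

A = 840 hectares = 8.4 × 10^6 m²
Net abstraction = 36.9 − 23 = 13.9 ML/d
Q_net = 13.9 ML/d = 13900 m³/d
t = 14 months = 420 d
ΔV = Q × t = 13900 m³/d × 420 d = 5.838 × 10^6 m³
Δh = ΔV / (Sy × A) = 5.838 × 10^6 / (0.15 × 8.4 × 10^6) = 4.633 m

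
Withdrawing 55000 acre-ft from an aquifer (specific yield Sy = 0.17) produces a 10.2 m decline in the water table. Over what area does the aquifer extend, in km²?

ΔV = 55000 acre-ft = 6.784 × 10^7 m³
A = ΔV / (Sy × Δh) = 6.784 × 10^7 / (0.17 × 10.2) = 3.912 × 10^7 m²
A = 3.912 × 10^7 m² = 39.12 km²

A ≈ 39.1 km²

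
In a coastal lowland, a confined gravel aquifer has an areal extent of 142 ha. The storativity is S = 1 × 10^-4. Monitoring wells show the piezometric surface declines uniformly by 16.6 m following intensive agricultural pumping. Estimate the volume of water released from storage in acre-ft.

ΔV ≈ 1.91 acre-ft

A = 142 ha = 1.42 × 10^6 m²
ΔV = S × A × Δh = 1 × 10^-4 × 1.42 × 10^6 m² × 16.6 m = 2357 m³
ΔV = 2357 m³ = 1.911 acre-ft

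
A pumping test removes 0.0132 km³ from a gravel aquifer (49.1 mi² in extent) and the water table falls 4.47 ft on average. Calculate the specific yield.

Sy ≈ 0.076

A = 49.1 mi² = 1.272 × 10^8 m²
Δh = 4.47 ft = 1.362 m
ΔV = 0.0132 km³ = 1.32 × 10^7 m³
Sy = ΔV / (A × Δh) = 1.32 × 10^7 m³ / (1.272 × 10^8 m² × 1.362 m) = 0.07619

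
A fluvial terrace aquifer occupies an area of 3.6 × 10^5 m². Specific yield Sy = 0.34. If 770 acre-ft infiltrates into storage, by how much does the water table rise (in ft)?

ΔV = 770 acre-ft = 9.498 × 10^5 m³
Δh = ΔV / (Sy × A) = 9.498 × 10^5 m³ / (0.34 × 3.6 × 10^5 m²) = 7.76 m
Δh = 7.76 m = 25.46 ft

Δh ≈ 25.5 ft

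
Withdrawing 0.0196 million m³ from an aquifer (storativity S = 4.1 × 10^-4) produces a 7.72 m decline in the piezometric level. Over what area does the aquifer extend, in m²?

ΔV = 0.0196 million m³ = 19600 m³
A = ΔV / (S × Δh) = 19600 / (4.1 × 10^-4 × 7.72) = 6.192 × 10^6 m²

A ≈ 6.19 × 10^6 m²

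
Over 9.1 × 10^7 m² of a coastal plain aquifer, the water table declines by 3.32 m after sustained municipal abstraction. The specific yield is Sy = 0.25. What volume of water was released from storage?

ΔV = Sy × A × Δh = 0.25 × 9.1 × 10^7 m² × 3.32 m = 7.553 × 10^7 m³

ΔV ≈ 7.55 × 10^7 m³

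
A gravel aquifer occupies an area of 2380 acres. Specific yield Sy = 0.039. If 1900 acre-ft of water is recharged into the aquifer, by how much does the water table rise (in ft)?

A = 2380 acres = 9.632 × 10^6 m²
ΔV = 1900 acre-ft = 2.344 × 10^6 m³
Δh = ΔV / (Sy × A) = 2.344 × 10^6 m³ / (0.039 × 9.632 × 10^6 m²) = 6.239 m
Δh = 6.239 m = 20.47 ft

Δh ≈ 20.5 ft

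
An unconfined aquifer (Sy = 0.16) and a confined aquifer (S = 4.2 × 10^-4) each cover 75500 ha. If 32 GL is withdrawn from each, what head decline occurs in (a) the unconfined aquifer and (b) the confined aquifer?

A = 75500 ha = 7.55 × 10^8 m²
ΔV = 32 GL = 3.2 × 10^7 m³
Unconfined: Δh_u = ΔV/(Sy·A) = 3.2 × 10^7/(0.16 × 7.55 × 10^8) = 0.2649 m
Confined: Δh_c = ΔV/(S·A) = 3.2 × 10^7/(4.2 × 10^-4 × 7.55 × 10^8) = 100.9 m

Δh_u ≈ 0.265 m; Δh_c ≈ 101 m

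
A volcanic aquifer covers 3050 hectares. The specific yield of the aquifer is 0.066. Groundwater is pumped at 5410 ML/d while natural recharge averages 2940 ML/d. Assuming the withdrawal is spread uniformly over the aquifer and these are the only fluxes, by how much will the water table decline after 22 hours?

Δh ≈ 1.12 m

A = 3050 hectares = 3.05 × 10^7 m²
Net abstraction = 5410 − 2940 = 2470 ML/d
Q_net = 2470 ML/d = 2.47 × 10^6 m³/d
t = 22 hours = 0.9167 d
ΔV = Q × t = 2.47 × 10^6 m³/d × 0.9167 d = 2.264 × 10^6 m³
Δh = ΔV / (Sy × A) = 2.264 × 10^6 / (0.066 × 3.05 × 10^7) = 1.125 m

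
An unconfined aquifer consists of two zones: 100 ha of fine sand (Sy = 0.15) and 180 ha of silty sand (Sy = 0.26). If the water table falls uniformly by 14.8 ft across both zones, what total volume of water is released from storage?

ΔV ≈ 2.79 × 10^6 m³

A₁ = 100 ha = 1 × 10^6 m²; A₂ = 180 ha = 1.8 × 10^6 m²
Δh = 14.8 ft = 4.511 m
ΔV₁ = 0.15 × 1 × 10^6 × 4.511 = 6.767 × 10^5 m³
ΔV₂ = 0.26 × 1.8 × 10^6 × 4.511 = 2.111 × 10^6 m³
ΔV = ΔV₁ + ΔV₂ = 2.788 × 10^6 m³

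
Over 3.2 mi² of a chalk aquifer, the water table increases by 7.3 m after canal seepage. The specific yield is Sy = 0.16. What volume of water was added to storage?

A = 3.2 mi² = 8.288 × 10^6 m²
ΔV = Sy × A × Δh = 0.16 × 8.288 × 10^6 m² × 7.3 m = 9.68 × 10^6 m³

ΔV ≈ 9.68 × 10^6 m³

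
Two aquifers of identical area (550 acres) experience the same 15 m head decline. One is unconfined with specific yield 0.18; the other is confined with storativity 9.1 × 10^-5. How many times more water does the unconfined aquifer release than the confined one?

A = 550 acres = 2.226 × 10^6 m²
Unconfined: ΔV_u = Sy × A × Δh = 0.18 × 2.226 × 10^6 × 15 = 6.01 × 10^6 m³
Confined: ΔV_c = S × A × Δh = 9.1 × 10^-5 × 2.226 × 10^6 × 15 = 3038 m³
Ratio = ΔV_u / ΔV_c = Sy / S = 0.18 / 9.1 × 10^-5 = 1978

ΔV_u / ΔV_c ≈ 1980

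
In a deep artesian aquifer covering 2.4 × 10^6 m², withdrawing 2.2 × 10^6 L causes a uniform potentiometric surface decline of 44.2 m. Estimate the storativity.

ΔV = 2.2 × 10^6 L = 2200 m³
S = ΔV / (A × Δh) = 2200 m³ / (2.4 × 10^6 m² × 44.2 m) = 2.074 × 10^-5

S ≈ 2.1 × 10^-5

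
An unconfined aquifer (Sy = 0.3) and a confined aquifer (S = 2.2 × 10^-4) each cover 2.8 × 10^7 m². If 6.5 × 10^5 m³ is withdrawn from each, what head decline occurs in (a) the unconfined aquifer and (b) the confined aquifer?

Unconfined: Δh_u = ΔV/(Sy·A) = 6.5 × 10^5/(0.3 × 2.8 × 10^7) = 0.07738 m
Confined: Δh_c = ΔV/(S·A) = 6.5 × 10^5/(2.2 × 10^-4 × 2.8 × 10^7) = 105.5 m

Δh_u ≈ 0.0774 m; Δh_c ≈ 106 m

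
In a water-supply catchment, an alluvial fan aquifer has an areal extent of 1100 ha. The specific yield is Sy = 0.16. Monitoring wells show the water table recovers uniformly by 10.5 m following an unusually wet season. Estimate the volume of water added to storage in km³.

ΔV ≈ 0.0185 km³

A = 1100 ha = 1.1 × 10^7 m²
ΔV = Sy × A × Δh = 0.16 × 1.1 × 10^7 m² × 10.5 m = 1.848 × 10^7 m³
ΔV = 1.848 × 10^7 m³ = 0.01848 km³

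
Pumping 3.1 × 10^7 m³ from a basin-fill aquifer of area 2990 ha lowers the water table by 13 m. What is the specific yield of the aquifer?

Sy ≈ 0.08

A = 2990 ha = 2.99 × 10^7 m²
Sy = ΔV / (A × Δh) = 3.1 × 10^7 m³ / (2.99 × 10^7 m² × 13 m) = 0.07975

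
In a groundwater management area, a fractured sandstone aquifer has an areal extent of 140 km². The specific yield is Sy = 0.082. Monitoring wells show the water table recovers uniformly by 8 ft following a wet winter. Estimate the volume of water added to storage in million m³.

A = 140 km² = 1.4 × 10^8 m²
Δh = 8 ft = 2.438 m
ΔV = Sy × A × Δh = 0.082 × 1.4 × 10^8 m² × 2.438 m = 2.799 × 10^7 m³
ΔV = 2.799 × 10^7 m³ = 27.99 million m³

ΔV ≈ 28 million m³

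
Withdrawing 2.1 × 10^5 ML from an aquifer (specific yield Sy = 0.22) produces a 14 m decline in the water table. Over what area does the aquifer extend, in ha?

A ≈ 6820 ha

ΔV = 2.1 × 10^5 ML = 2.1 × 10^8 m³
A = ΔV / (Sy × Δh) = 2.1 × 10^8 / (0.22 × 14) = 6.818 × 10^7 m²
A = 6.818 × 10^7 m² = 6818 ha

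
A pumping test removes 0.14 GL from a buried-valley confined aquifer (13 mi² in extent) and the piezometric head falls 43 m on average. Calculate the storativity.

A = 13 mi² = 3.367 × 10^7 m²
ΔV = 0.14 GL = 1.4 × 10^5 m³
S = ΔV / (A × Δh) = 1.4 × 10^5 m³ / (3.367 × 10^7 m² × 43 m) = 9.67 × 10^-5

S ≈ 9.7 × 10^-5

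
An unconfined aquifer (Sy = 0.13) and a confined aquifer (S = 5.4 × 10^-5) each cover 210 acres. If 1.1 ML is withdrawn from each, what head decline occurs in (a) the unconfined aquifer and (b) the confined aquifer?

Δh_u ≈ 0.00996 m; Δh_c ≈ 24 m

A = 210 acres = 8.498 × 10^5 m²
ΔV = 1.1 ML = 1100 m³
Unconfined: Δh_u = ΔV/(Sy·A) = 1100/(0.13 × 8.498 × 10^5) = 0.009957 m
Confined: Δh_c = ΔV/(S·A) = 1100/(5.4 × 10^-5 × 8.498 × 10^5) = 23.97 m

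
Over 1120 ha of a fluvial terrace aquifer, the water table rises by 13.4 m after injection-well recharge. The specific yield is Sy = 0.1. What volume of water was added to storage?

A = 1120 ha = 1.12 × 10^7 m²
ΔV = Sy × A × Δh = 0.1 × 1.12 × 10^7 m² × 13.4 m = 1.501 × 10^7 m³

ΔV ≈ 1.5 × 10^7 m³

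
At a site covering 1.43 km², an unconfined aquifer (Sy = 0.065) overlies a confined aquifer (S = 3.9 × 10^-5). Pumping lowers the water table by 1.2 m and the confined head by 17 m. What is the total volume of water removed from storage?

A = 1.43 km² = 1.43 × 10^6 m²
Unconfined: ΔV_u = Sy × A × Δh_u = 0.065 × 1.43 × 10^6 × 1.2 = 1.115 × 10^5 m³
Confined: ΔV_c = S × A × Δh_c = 3.9 × 10^-5 × 1.43 × 10^6 × 17 = 948.1 m³
Total ΔV = 1.115 × 10^5 + 948.1 = 1.125 × 10^5 m³

ΔV ≈ 1.12 × 10^5 m³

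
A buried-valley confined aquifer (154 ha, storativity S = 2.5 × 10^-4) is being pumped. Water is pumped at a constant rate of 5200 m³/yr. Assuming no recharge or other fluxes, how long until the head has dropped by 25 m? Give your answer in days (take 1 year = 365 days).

t ≈ 676 days

A = 154 ha = 1.54 × 10^6 m²
ΔV = S × A × Δh = 2.5 × 10^-4 × 1.54 × 10^6 × 25 = 9625 m³
Q = 5200 m³/yr = 14.25 m³/d
t = ΔV / Q = 9625 m³ / 14.25 m³/d = 675.6 d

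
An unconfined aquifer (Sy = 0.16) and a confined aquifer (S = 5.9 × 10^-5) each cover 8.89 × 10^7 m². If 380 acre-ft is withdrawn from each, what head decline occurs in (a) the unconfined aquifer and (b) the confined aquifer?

ΔV = 380 acre-ft = 4.687 × 10^5 m³
Unconfined: Δh_u = ΔV/(Sy·A) = 4.687 × 10^5/(0.16 × 8.89 × 10^7) = 0.03295 m
Confined: Δh_c = ΔV/(S·A) = 4.687 × 10^5/(5.9 × 10^-5 × 8.89 × 10^7) = 89.36 m

Δh_u ≈ 0.033 m; Δh_c ≈ 89.4 m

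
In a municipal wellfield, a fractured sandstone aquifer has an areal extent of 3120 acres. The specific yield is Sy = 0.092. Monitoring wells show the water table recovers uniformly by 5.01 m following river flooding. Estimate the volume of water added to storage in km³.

A = 3120 acres = 1.263 × 10^7 m²
ΔV = Sy × A × Δh = 0.092 × 1.263 × 10^7 m² × 5.01 m = 5.82 × 10^6 m³
ΔV = 5.82 × 10^6 m³ = 0.00582 km³

ΔV ≈ 0.00582 km³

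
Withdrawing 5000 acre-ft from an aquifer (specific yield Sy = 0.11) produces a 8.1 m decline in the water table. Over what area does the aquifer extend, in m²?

ΔV = 5000 acre-ft = 6.167 × 10^6 m³
A = ΔV / (Sy × Δh) = 6.167 × 10^6 / (0.11 × 8.1) = 6.922 × 10^6 m²

A ≈ 6.92 × 10^6 m²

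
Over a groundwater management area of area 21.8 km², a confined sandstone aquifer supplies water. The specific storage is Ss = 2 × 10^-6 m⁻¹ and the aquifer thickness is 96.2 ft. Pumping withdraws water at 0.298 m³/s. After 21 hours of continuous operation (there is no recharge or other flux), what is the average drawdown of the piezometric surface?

Δh ≈ 17.6 m

b = 96.2 ft = 29.32 m
S = Ss × b = 2 × 10^-6 m⁻¹ × 29.32 m = 5.864 × 10^-5
A = 21.8 km² = 2.18 × 10^7 m²
Q = 0.298 m³/s = 25750 m³/d
t = 21 hours = 0.875 d
ΔV = Q × t = 25750 m³/d × 0.875 d = 22530 m³
Δh = ΔV / (S × A) = 22530 / (5.864 × 10^-5 × 2.18 × 10^7) = 17.62 m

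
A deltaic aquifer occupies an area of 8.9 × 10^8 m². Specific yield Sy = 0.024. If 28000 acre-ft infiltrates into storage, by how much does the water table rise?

Δh ≈ 1.62 m

ΔV = 28000 acre-ft = 3.454 × 10^7 m³
Δh = ΔV / (Sy × A) = 3.454 × 10^7 m³ / (0.024 × 8.9 × 10^8 m²) = 1.617 m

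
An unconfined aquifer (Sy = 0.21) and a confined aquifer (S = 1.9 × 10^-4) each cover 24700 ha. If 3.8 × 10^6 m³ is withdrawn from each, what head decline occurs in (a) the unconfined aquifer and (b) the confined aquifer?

A = 24700 ha = 2.47 × 10^8 m²
Unconfined: Δh_u = ΔV/(Sy·A) = 3.8 × 10^6/(0.21 × 2.47 × 10^8) = 0.07326 m
Confined: Δh_c = ΔV/(S·A) = 3.8 × 10^6/(1.9 × 10^-4 × 2.47 × 10^8) = 80.97 m

Δh_u ≈ 0.0733 m; Δh_c ≈ 81 m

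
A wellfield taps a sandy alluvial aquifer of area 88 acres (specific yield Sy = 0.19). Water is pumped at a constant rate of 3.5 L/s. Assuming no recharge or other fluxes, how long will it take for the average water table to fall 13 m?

t ≈ 2910 days

A = 88 acres = 3.561 × 10^5 m²
ΔV = Sy × A × Δh = 0.19 × 3.561 × 10^5 × 13 = 8.796 × 10^5 m³
Q = 3.5 L/s = 302.4 m³/d
t = ΔV / Q = 8.796 × 10^5 m³ / 302.4 m³/d = 2909 d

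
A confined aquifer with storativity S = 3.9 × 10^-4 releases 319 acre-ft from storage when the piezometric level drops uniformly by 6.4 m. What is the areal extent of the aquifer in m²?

A ≈ 1.58 × 10^8 m²

ΔV = 319 acre-ft = 3.935 × 10^5 m³
A = ΔV / (S × Δh) = 3.935 × 10^5 / (3.9 × 10^-4 × 6.4) = 1.576 × 10^8 m²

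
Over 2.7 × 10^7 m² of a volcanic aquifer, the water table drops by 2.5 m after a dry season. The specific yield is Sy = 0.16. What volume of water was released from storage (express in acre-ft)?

ΔV ≈ 8760 acre-ft

ΔV = Sy × A × Δh = 0.16 × 2.7 × 10^7 m² × 2.5 m = 1.08 × 10^7 m³
ΔV = 1.08 × 10^7 m³ = 8756 acre-ft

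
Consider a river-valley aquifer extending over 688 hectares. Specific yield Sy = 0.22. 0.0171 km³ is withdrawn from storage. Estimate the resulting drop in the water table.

A = 688 hectares = 6.88 × 10^6 m²
ΔV = 0.0171 km³ = 1.71 × 10^7 m³
Δh = ΔV / (Sy × A) = 1.71 × 10^7 m³ / (0.22 × 6.88 × 10^6 m²) = 11.3 m

Δh ≈ 11.3 m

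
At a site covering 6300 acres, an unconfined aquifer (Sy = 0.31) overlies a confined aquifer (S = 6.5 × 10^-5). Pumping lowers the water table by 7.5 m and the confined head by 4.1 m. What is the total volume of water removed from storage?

A = 6300 acres = 2.55 × 10^7 m²
Unconfined: ΔV_u = Sy × A × Δh_u = 0.31 × 2.55 × 10^7 × 7.5 = 5.928 × 10^7 m³
Confined: ΔV_c = S × A × Δh_c = 6.5 × 10^-5 × 2.55 × 10^7 × 4.1 = 6794 m³
Total ΔV = 5.928 × 10^7 + 6794 = 5.928 × 10^7 m³

ΔV ≈ 5.93 × 10^7 m³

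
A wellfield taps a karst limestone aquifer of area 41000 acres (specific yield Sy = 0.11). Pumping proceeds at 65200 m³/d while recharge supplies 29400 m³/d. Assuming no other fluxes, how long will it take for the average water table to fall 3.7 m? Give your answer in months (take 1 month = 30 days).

t ≈ 62.9 months

A = 41000 acres = 1.659 × 10^8 m²
ΔV = Sy × A × Δh = 0.11 × 1.659 × 10^8 × 3.7 = 6.753 × 10^7 m³
Net withdrawal = 65200 − 29400 = 35800 m³/d
t = ΔV / Q = 6.753 × 10^7 m³ / 35800 m³/d = 1886 d
t = 1886 d ≈ 62.88 months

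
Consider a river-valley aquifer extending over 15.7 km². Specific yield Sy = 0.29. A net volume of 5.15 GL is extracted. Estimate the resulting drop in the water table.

A = 15.7 km² = 1.57 × 10^7 m²
ΔV = 5.15 GL = 5.15 × 10^6 m³
Δh = ΔV / (Sy × A) = 5.15 × 10^6 m³ / (0.29 × 1.57 × 10^7 m²) = 1.131 m

Δh ≈ 1.13 m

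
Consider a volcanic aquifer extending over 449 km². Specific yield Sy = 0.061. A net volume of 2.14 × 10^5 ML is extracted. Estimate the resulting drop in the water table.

Δh ≈ 7.81 m

A = 449 km² = 4.49 × 10^8 m²
ΔV = 2.14 × 10^5 ML = 2.14 × 10^8 m³
Δh = ΔV / (Sy × A) = 2.14 × 10^8 m³ / (0.061 × 4.49 × 10^8 m²) = 7.813 m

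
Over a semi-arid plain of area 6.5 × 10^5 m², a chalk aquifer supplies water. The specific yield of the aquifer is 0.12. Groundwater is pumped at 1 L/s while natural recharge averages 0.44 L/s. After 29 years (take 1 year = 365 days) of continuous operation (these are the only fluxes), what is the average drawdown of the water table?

Net abstraction = 1 − 0.44 = 0.56 L/s
Q_net = 0.56 L/s = 48.38 m³/d
t = 29 years = 10580 d
ΔV = Q × t = 48.38 m³/d × 10580 d = 5.121 × 10^5 m³
Δh = ΔV / (Sy × A) = 5.121 × 10^5 / (0.12 × 6.5 × 10^5) = 6.566 m

Δh ≈ 6.57 m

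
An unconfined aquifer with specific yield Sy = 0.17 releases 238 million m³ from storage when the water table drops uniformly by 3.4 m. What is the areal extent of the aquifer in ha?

ΔV = 238 million m³ = 2.38 × 10^8 m³
A = ΔV / (Sy × Δh) = 2.38 × 10^8 / (0.17 × 3.4) = 4.118 × 10^8 m²
A = 4.118 × 10^8 m² = 41180 ha

A ≈ 41200 ha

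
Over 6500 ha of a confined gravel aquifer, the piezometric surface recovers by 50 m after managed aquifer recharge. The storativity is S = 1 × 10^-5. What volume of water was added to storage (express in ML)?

ΔV ≈ 32.5 ML

A = 6500 ha = 6.5 × 10^7 m²
ΔV = S × A × Δh = 1 × 10^-5 × 6.5 × 10^7 m² × 50 m = 32500 m³
ΔV = 32500 m³ = 32.5 ML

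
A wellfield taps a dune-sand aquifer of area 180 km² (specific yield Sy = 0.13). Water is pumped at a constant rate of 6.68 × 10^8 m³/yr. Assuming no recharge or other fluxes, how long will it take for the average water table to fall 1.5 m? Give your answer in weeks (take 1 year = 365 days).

t ≈ 2.74 weeks

A = 180 km² = 1.8 × 10^8 m²
ΔV = Sy × A × Δh = 0.13 × 1.8 × 10^8 × 1.5 = 3.51 × 10^7 m³
Q = 6.68 × 10^8 m³/yr = 1.83 × 10^6 m³/d
t = ΔV / Q = 3.51 × 10^7 m³ / 1.83 × 10^6 m³/d = 19.18 d
t = 19.18 d ≈ 2.74 weeks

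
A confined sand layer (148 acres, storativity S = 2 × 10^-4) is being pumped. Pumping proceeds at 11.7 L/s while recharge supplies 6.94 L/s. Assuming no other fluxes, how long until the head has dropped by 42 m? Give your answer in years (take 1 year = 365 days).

t ≈ 0.0335 years

A = 148 acres = 5.989 × 10^5 m²
ΔV = S × A × Δh = 2 × 10^-4 × 5.989 × 10^5 × 42 = 5031 m³
Net withdrawal = 11.7 − 6.94 = 4.76 L/s = 411.3 m³/d
t = ΔV / Q = 5031 m³ / 411.3 m³/d = 12.23 d
t = 12.23 d ≈ 0.03352 years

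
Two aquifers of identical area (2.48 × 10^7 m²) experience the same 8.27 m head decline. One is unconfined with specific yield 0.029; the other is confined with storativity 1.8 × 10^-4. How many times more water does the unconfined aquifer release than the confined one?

Unconfined: ΔV_u = Sy × A × Δh = 0.029 × 2.48 × 10^7 × 8.27 = 5.948 × 10^6 m³
Confined: ΔV_c = S × A × Δh = 1.8 × 10^-4 × 2.48 × 10^7 × 8.27 = 36920 m³
Ratio = ΔV_u / ΔV_c = Sy / S = 0.029 / 1.8 × 10^-4 = 161.1

ΔV_u / ΔV_c ≈ 161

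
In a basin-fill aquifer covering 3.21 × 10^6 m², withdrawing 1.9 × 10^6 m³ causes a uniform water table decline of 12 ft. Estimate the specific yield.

Sy ≈ 0.16

Δh = 12 ft = 3.658 m
Sy = ΔV / (A × Δh) = 1.9 × 10^6 m³ / (3.21 × 10^6 m² × 3.658 m) = 0.1618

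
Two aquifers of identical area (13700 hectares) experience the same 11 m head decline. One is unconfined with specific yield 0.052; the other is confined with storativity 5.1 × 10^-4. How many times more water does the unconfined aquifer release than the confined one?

ΔV_u / ΔV_c ≈ 102

A = 13700 hectares = 1.37 × 10^8 m²
Unconfined: ΔV_u = Sy × A × Δh = 0.052 × 1.37 × 10^8 × 11 = 7.836 × 10^7 m³
Confined: ΔV_c = S × A × Δh = 5.1 × 10^-4 × 1.37 × 10^8 × 11 = 7.686 × 10^5 m³
Ratio = ΔV_u / ΔV_c = Sy / S = 0.052 / 5.1 × 10^-4 = 102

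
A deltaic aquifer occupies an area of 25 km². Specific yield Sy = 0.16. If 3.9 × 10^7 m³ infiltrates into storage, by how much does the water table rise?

A = 25 km² = 2.5 × 10^7 m²
Δh = ΔV / (Sy × A) = 3.9 × 10^7 m³ / (0.16 × 2.5 × 10^7 m²) = 9.75 m

Δh ≈ 9.75 m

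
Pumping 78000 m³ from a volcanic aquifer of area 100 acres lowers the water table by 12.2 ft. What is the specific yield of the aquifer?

Sy ≈ 0.052

A = 100 acres = 4.047 × 10^5 m²
Δh = 12.2 ft = 3.719 m
Sy = ΔV / (A × Δh) = 78000 m³ / (4.047 × 10^5 m² × 3.719 m) = 0.05183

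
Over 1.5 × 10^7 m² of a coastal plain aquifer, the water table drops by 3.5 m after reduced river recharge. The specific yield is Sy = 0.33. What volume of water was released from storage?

ΔV = Sy × A × Δh = 0.33 × 1.5 × 10^7 m² × 3.5 m = 1.732 × 10^7 m³

ΔV ≈ 1.73 × 10^7 m³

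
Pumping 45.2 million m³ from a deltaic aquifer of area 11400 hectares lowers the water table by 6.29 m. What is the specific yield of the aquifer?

Sy ≈ 0.063

A = 11400 hectares = 1.14 × 10^8 m²
ΔV = 45.2 million m³ = 4.52 × 10^7 m³
Sy = ΔV / (A × Δh) = 4.52 × 10^7 m³ / (1.14 × 10^8 m² × 6.29 m) = 0.06304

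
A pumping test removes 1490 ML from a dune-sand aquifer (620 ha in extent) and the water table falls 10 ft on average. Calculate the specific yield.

A = 620 ha = 6.2 × 10^6 m²
Δh = 10 ft = 3.048 m
ΔV = 1490 ML = 1.49 × 10^6 m³
Sy = ΔV / (A × Δh) = 1.49 × 10^6 m³ / (6.2 × 10^6 m² × 3.048 m) = 0.07885

Sy ≈ 0.079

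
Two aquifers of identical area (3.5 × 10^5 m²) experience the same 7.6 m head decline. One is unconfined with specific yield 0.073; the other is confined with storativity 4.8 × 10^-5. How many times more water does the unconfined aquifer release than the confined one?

ΔV_u / ΔV_c ≈ 1520

Unconfined: ΔV_u = Sy × A × Δh = 0.073 × 3.5 × 10^5 × 7.6 = 1.942 × 10^5 m³
Confined: ΔV_c = S × A × Δh = 4.8 × 10^-5 × 3.5 × 10^5 × 7.6 = 127.7 m³
Ratio = ΔV_u / ΔV_c = Sy / S = 0.073 / 4.8 × 10^-5 = 1521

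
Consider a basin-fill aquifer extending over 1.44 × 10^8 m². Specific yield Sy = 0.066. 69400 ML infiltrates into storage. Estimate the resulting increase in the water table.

ΔV = 69400 ML = 6.94 × 10^7 m³
Δh = ΔV / (Sy × A) = 6.94 × 10^7 m³ / (0.066 × 1.44 × 10^8 m²) = 7.302 m

Δh ≈ 7.3 m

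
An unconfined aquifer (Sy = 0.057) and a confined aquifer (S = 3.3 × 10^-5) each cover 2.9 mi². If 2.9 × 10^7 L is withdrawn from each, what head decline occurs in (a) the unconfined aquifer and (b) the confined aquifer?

Δh_u ≈ 0.0677 m; Δh_c ≈ 117 m

A = 2.9 mi² = 7.511 × 10^6 m²
ΔV = 2.9 × 10^7 L = 29000 m³
Unconfined: Δh_u = ΔV/(Sy·A) = 29000/(0.057 × 7.511 × 10^6) = 0.06774 m
Confined: Δh_c = ΔV/(S·A) = 29000/(3.3 × 10^-5 × 7.511 × 10^6) = 117 m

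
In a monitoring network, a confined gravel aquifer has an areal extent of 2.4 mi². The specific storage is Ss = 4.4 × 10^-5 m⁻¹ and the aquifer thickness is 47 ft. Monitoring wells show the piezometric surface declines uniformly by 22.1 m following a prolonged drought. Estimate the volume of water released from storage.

b = 47 ft = 14.33 m
S = Ss × b = 4.4 × 10^-5 m⁻¹ × 14.33 m = 6.303 × 10^-4
A = 2.4 mi² = 6.216 × 10^6 m²
ΔV = S × A × Δh = 6.303 × 10^-4 × 6.216 × 10^6 m² × 22.1 m = 86590 m³

ΔV ≈ 86600 m³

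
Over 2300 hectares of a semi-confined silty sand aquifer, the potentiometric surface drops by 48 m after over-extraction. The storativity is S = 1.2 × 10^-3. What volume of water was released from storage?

A = 2300 hectares = 2.3 × 10^7 m²
ΔV = S × A × Δh = 0.0012 × 2.3 × 10^7 m² × 48 m = 1.325 × 10^6 m³

ΔV ≈ 1.32 × 10^6 m³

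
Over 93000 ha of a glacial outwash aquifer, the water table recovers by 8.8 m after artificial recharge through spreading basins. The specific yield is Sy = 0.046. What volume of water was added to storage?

ΔV ≈ 3.76 × 10^8 m³

A = 93000 ha = 9.3 × 10^8 m²
ΔV = Sy × A × Δh = 0.046 × 9.3 × 10^8 m² × 8.8 m = 3.765 × 10^8 m³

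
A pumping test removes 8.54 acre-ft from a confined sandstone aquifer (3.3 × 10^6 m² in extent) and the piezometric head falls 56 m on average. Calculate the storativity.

ΔV = 8.54 acre-ft = 10530 m³
S = ΔV / (A × Δh) = 10530 m³ / (3.3 × 10^6 m² × 56 m) = 5.7 × 10^-5

S ≈ 5.7 × 10^-5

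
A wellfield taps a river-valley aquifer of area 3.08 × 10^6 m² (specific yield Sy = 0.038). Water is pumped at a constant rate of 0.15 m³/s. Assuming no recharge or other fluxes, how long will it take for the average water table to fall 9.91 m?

t ≈ 89.5 days

ΔV = Sy × A × Δh = 0.038 × 3.08 × 10^6 × 9.91 = 1.16 × 10^6 m³
Q = 0.15 m³/s = 12960 m³/d
t = ΔV / Q = 1.16 × 10^6 m³ / 12960 m³/d = 89.5 d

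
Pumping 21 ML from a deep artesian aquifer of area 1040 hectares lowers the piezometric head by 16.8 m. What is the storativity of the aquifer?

S ≈ 1.2 × 10^-4

A = 1040 hectares = 1.04 × 10^7 m²
ΔV = 21 ML = 21000 m³
S = ΔV / (A × Δh) = 21000 m³ / (1.04 × 10^7 m² × 16.8 m) = 1.202 × 10^-4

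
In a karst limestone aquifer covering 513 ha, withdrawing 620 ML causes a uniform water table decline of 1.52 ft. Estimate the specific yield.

A = 513 ha = 5.13 × 10^6 m²
Δh = 1.52 ft = 0.4633 m
ΔV = 620 ML = 6.2 × 10^5 m³
Sy = ΔV / (A × Δh) = 6.2 × 10^5 m³ / (5.13 × 10^6 m² × 0.4633 m) = 0.2609

Sy ≈ 0.26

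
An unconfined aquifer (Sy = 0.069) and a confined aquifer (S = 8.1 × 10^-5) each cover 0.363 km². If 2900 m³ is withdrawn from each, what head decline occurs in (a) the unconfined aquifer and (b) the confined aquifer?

A = 0.363 km² = 3.63 × 10^5 m²
Unconfined: Δh_u = ΔV/(Sy·A) = 2900/(0.069 × 3.63 × 10^5) = 0.1158 m
Confined: Δh_c = ΔV/(S·A) = 2900/(8.1 × 10^-5 × 3.63 × 10^5) = 98.63 m

Δh_u ≈ 0.116 m; Δh_c ≈ 98.6 m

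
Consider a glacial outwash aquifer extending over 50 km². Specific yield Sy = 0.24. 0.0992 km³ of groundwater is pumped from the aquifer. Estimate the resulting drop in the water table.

A = 50 km² = 5 × 10^7 m²
ΔV = 0.0992 km³ = 9.92 × 10^7 m³
Δh = ΔV / (Sy × A) = 9.92 × 10^7 m³ / (0.24 × 5 × 10^7 m²) = 8.267 m

Δh ≈ 8.27 m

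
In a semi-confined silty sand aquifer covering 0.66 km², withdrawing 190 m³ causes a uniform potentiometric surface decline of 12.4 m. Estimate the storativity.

A = 0.66 km² = 6.6 × 10^5 m²
S = ΔV / (A × Δh) = 190 m³ / (6.6 × 10^5 m² × 12.4 m) = 2.322 × 10^-5

S ≈ 2.3 × 10^-5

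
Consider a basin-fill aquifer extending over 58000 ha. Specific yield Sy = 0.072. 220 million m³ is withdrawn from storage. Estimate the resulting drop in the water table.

Δh ≈ 5.27 m

A = 58000 ha = 5.8 × 10^8 m²
ΔV = 220 million m³ = 2.2 × 10^8 m³
Δh = ΔV / (Sy × A) = 2.2 × 10^8 m³ / (0.072 × 5.8 × 10^8 m²) = 5.268 m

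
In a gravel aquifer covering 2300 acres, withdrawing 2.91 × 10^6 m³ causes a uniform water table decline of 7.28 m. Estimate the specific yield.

A = 2300 acres = 9.308 × 10^6 m²
Sy = ΔV / (A × Δh) = 2.91 × 10^6 m³ / (9.308 × 10^6 m² × 7.28 m) = 0.04295

Sy ≈ 0.043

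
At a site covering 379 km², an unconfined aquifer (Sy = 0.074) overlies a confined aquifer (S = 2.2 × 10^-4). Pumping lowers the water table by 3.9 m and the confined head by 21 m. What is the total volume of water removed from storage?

ΔV ≈ 1.11 × 10^8 m³

A = 379 km² = 3.79 × 10^8 m²
Unconfined: ΔV_u = Sy × A × Δh_u = 0.074 × 3.79 × 10^8 × 3.9 = 1.094 × 10^8 m³
Confined: ΔV_c = S × A × Δh_c = 2.2 × 10^-4 × 3.79 × 10^8 × 21 = 1.751 × 10^6 m³
Total ΔV = 1.094 × 10^8 + 1.751 × 10^6 = 1.111 × 10^8 m³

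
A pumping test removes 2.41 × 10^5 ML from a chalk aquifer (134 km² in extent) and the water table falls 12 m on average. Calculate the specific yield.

Sy ≈ 0.15

A = 134 km² = 1.34 × 10^8 m²
ΔV = 2.41 × 10^5 ML = 2.41 × 10^8 m³
Sy = ΔV / (A × Δh) = 2.41 × 10^8 m³ / (1.34 × 10^8 m² × 12 m) = 0.1499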